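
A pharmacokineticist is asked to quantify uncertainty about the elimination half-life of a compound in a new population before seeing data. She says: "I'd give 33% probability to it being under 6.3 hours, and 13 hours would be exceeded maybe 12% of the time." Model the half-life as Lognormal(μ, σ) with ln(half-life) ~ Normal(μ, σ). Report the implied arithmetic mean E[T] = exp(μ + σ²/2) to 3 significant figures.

E[T] ≈ 8.49 hours

If T ~ Lognormal(μ,σ) then ln T ~ Normal(μ,σ), so the p-quantile of ln T is μ + z_p·σ.
ln(6.3) = 1.841 and ln(13) = 2.565; z_{0.33} = -0.4399, z_{0.88} = 1.175.
σ = (2.565 − 1.841)/(1.175 − (-0.4399)) = 0.449.
μ = 1.841 − (-0.4399)·0.449 = 2.038.
E[T] = exp(μ + σ²/2) = exp(2.038 + 0.1006) = 8.49 hours.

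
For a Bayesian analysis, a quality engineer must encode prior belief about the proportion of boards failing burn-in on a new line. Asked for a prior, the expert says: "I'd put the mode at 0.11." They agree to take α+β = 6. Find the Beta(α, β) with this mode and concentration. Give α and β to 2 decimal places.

α = 1.44, β = 4.56

For α,β > 1 the Beta mode is (α−1)/(α+β−2). With α+β = 6, the mode is (α−1)/4.
Set (α−1)/4 = 0.11 → α = 1 + 0.11·4 = 1.44.
β = 6 − α = 4.56.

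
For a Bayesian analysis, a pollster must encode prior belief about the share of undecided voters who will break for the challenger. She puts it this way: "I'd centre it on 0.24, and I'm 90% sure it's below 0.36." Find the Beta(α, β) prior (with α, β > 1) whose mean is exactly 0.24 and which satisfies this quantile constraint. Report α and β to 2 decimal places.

α ≈ 5.28, β ≈ 16.72

With mean 0.24 fixed, write α = 0.24s, β = 0.76s where s = α+β.
Need P(θ < 0.36) = 0.9 under Beta(0.24s, 0.76s). Normal approximation: (q−m)/√(m(1−m)/s) ≈ z_{0.9} = 1.28, so s ≈ 0.24·0.76·(1.28)²/(0.36−0.24)² = 20.8.
At s = 20.8: P(θ<0.36) ≈ 0.894. Adjusting to match 0.9 gives s ≈ 22.00.
So α = 0.24·22.00 ≈ 5.28, β = 0.76·22.00 ≈ 16.72.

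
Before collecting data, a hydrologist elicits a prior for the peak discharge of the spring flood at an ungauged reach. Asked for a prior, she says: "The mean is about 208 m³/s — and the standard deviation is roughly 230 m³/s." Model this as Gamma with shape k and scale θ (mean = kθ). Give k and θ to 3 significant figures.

For Gamma(k, scale θ): mean = kθ, variance = kθ², so CV = 1/√k.
CV = SD/mean = 230/208 = 1.106, hence k = 1/CV² = 0.818.
Then θ = mean/k = 208/0.818 = 254.

k ≈ 0.818, θ ≈ 254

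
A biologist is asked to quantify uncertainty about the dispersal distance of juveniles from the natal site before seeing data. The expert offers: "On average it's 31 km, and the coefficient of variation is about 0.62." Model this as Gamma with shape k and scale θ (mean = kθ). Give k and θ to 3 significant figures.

For Gamma(k, scale θ): mean = kθ, variance = kθ², so CV = 1/√k.
CV = 0.62, hence k = 1/CV² = 2.6.
Then θ = mean/k = 31/2.6 = 11.9.

k ≈ 2.6, θ ≈ 11.9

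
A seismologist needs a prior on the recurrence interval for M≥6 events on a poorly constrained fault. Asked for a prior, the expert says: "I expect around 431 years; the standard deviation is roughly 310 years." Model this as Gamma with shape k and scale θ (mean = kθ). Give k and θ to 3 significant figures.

For Gamma(k, scale θ): mean = kθ, variance = kθ², so CV = 1/√k.
CV = SD/mean = 310/431 = 0.7193, hence k = 1/CV² = 1.93.
Then θ = mean/k = 431/1.93 = 223.

k ≈ 1.93, θ ≈ 223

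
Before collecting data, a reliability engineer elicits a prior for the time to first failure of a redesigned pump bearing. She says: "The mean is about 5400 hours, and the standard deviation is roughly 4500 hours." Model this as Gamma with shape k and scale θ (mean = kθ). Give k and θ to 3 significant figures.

k ≈ 1.44, θ ≈ 3750

For Gamma(k, scale θ): mean = kθ, variance = kθ², so CV = 1/√k.
CV = SD/mean = 4500/5400 = 0.8333, hence k = 1/CV² = 1.44.
Then θ = mean/k = 5400/1.44 = 3750.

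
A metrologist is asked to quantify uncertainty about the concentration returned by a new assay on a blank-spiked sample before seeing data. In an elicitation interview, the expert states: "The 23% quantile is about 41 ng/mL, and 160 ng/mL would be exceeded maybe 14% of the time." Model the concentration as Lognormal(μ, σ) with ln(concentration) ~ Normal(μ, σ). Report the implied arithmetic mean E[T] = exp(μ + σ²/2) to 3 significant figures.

E[T] ≈ 94.3 ng/mL

If T ~ Lognormal(μ,σ) then ln T ~ Normal(μ,σ), so the p-quantile of ln T is μ + z_p·σ.
ln(41) = 3.714 and ln(160) = 5.075; z_{0.23} = -0.7388, z_{0.86} = 1.08.
σ = (5.075 − 3.714)/(1.08 − (-0.7388)) = 0.748.
μ = 3.714 − (-0.7388)·0.748 = 4.267.
E[T] = exp(μ + σ²/2) = exp(4.267 + 0.2801) = 94.3 ng/mL.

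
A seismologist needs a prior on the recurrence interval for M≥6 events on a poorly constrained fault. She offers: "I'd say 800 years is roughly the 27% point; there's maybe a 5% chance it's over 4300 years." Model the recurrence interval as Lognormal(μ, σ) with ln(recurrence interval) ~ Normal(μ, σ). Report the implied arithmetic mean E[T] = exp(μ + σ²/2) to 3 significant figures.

If T ~ Lognormal(μ,σ) then ln T ~ Normal(μ,σ), so the p-quantile of ln T is μ + z_p·σ.
ln(800) = 6.685 and ln(4300) = 8.366; z_{0.27} = -0.6128, z_{0.95} = 1.645.
σ = (8.366 − 6.685)/(1.645 − (-0.6128)) = 0.745.
μ = 6.685 − (-0.6128)·0.745 = 7.141.
E[T] = exp(μ + σ²/2) = exp(7.141 + 0.2774) = 1670 years.

E[T] ≈ 1670 years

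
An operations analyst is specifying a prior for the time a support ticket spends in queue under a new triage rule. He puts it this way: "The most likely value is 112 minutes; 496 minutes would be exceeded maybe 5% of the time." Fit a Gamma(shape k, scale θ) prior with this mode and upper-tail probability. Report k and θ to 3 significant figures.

k ≈ 2.11, θ ≈ 101

Gamma(k,θ) with k>1 has mode (k−1)θ, so θ = 112/(k−1).
Need P(X < 496) = 0.95 with θ tied to k this way. Start at k = 2, θ = 112: P(X<496) ≈ 0.935.
Too low — raise k to concentrate. Iterating converges to k ≈ 2.11.
Then θ = 112/(2.11−1) ≈ 101.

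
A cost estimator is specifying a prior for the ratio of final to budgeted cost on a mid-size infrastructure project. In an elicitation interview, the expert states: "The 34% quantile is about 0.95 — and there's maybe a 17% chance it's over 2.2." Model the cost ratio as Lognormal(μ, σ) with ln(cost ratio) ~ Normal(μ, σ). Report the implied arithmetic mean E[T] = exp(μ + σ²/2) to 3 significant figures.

If T ~ Lognormal(μ,σ) then ln T ~ Normal(μ,σ), so the p-quantile of ln T is μ + z_p·σ.
ln(0.95) = -0.05129 and ln(2.2) = 0.7885; z_{0.34} = -0.4125, z_{0.83} = 0.9542.
σ = (0.7885 − -0.05129)/(0.9542 − (-0.4125)) = 0.614.
μ = -0.05129 − (-0.4125)·0.614 = 0.202.
E[T] = exp(μ + σ²/2) = exp(0.202 + 0.1888) = 1.48.

E[T] ≈ 1.48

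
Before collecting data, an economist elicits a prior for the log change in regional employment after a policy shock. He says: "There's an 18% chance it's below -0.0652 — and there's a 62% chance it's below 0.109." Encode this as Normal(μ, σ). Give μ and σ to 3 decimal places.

For Normal(μ,σ), the p-quantile is μ + z_p·σ. Here z_{0.18} = -0.9154, z_{0.62} = 0.3055.
So -0.0652 = μ − 0.9154σ and 0.109 = μ + 0.3055σ.
Subtracting: σ = (0.109 − -0.0652)/(0.3055 − (-0.9154)) = 0.143.
Then μ = -0.0652 − (-0.9154)·0.143 = 0.065.

μ = 0.065, σ = 0.143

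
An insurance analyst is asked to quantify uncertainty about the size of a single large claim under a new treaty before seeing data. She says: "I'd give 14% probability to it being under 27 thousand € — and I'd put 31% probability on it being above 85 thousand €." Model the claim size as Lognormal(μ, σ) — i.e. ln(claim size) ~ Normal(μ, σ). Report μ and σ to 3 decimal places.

If T ~ Lognormal(μ,σ) then ln T ~ Normal(μ,σ), so the p-quantile of ln T is μ + z_p·σ.
ln(27) = 3.296 and ln(85) = 4.443; z_{0.14} = -1.08, z_{0.69} = 0.4959.
σ = (4.443 − 3.296)/(0.4959 − (-1.08)) = 0.728.
μ = 3.296 − (-1.08)·0.728 = 4.082.

μ ≈ 4.082, σ ≈ 0.728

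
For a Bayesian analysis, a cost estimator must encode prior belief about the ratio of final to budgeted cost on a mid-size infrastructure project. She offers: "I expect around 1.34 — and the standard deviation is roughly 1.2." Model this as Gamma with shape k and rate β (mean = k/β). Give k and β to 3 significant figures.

For Gamma(k, rate β): mean = k/β, variance = k/β², so CV = 1/√k.
CV = SD/mean = 1.2/1.34 = 0.8955, hence k = 1/CV² = 1.25.
Then β = k/mean = 1.25/1.34 = 0.931.

k ≈ 1.25, β ≈ 0.931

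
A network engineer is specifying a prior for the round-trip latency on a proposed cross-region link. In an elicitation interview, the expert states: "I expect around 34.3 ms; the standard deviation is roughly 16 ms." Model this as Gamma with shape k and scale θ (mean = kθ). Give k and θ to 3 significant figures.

k ≈ 4.6, θ ≈ 7.46

For Gamma(k, scale θ): mean = kθ, variance = kθ², so CV = 1/√k.
CV = SD/mean = 16/34.3 = 0.4665, hence k = 1/CV² = 4.6.
Then θ = mean/k = 34.3/4.6 = 7.46.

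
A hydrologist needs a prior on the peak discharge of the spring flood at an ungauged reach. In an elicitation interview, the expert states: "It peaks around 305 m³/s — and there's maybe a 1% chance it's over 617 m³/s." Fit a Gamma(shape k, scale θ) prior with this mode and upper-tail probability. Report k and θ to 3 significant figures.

k ≈ 10.9, θ ≈ 30.9

Gamma(k,θ) with k>1 has mode (k−1)θ, so θ = 305/(k−1).
Need P(X < 617) = 0.99 with θ tied to k this way. Start at k = 2, θ = 305: P(X<617) ≈ 0.600.
Too low — raise k to concentrate. Iterating converges to k ≈ 10.9.
Then θ = 305/(10.9−1) ≈ 30.9.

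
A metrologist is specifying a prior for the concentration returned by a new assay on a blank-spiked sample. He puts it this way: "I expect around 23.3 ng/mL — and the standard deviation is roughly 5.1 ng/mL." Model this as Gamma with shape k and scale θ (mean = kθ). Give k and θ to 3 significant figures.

k ≈ 20.9, θ ≈ 1.12

For Gamma(k, scale θ): mean = kθ, variance = kθ², so CV = 1/√k.
CV = SD/mean = 5.1/23.3 = 0.2189, hence k = 1/CV² = 20.9.
Then θ = mean/k = 23.3/20.9 = 1.12.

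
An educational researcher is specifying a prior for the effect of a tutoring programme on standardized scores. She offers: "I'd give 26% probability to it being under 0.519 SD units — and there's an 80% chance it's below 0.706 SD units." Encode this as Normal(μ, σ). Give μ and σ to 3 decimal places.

μ = 0.600, σ = 0.126

For Normal(μ,σ), the p-quantile is μ + z_p·σ. Here z_{0.26} = -0.6433, z_{0.8} = 0.8416.
So 0.519 = μ − 0.6433σ and 0.706 = μ + 0.8416σ.
Subtracting: σ = (0.706 − 0.519)/(0.8416 − (-0.6433)) = 0.126.
Then μ = 0.519 − (-0.6433)·0.126 = 0.600.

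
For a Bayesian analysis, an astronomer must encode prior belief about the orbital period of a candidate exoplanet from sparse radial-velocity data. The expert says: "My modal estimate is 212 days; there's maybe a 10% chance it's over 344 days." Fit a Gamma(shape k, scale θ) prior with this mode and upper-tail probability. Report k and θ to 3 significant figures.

Gamma(k,θ) with k>1 has mode (k−1)θ, so θ = 212/(k−1).
Need P(X < 344) = 0.9 with θ tied to k this way. Start at k = 2, θ = 212: P(X<344) ≈ 0.482.
Too low — raise k to concentrate. Iterating converges to k ≈ 9.03.
Then θ = 212/(9.03−1) ≈ 26.4.

k ≈ 9.03, θ ≈ 26.4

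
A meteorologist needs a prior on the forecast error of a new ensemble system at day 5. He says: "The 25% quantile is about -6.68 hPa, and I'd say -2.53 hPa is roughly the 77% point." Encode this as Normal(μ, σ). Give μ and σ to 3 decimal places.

μ = -4.699, σ = 2.936

For Normal(μ,σ), the p-quantile is μ + z_p·σ. Here z_{0.25} = -0.6745, z_{0.77} = 0.7388.
So -6.68 = μ − 0.6745σ and -2.53 = μ + 0.7388σ.
Subtracting: σ = (-2.53 − -6.68)/(0.7388 − (-0.6745)) = 2.936.
Then μ = -6.68 − (-0.6745)·2.936 = -4.699.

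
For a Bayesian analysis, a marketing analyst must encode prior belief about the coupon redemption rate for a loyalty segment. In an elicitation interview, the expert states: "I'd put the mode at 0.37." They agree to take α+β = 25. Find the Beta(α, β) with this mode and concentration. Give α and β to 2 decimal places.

For α,β > 1 the Beta mode is (α−1)/(α+β−2). With α+β = 25, the mode is (α−1)/23.
Set (α−1)/23 = 0.37 → α = 1 + 0.37·23 = 9.51.
β = 25 − α = 15.49.

α = 9.51, β = 15.49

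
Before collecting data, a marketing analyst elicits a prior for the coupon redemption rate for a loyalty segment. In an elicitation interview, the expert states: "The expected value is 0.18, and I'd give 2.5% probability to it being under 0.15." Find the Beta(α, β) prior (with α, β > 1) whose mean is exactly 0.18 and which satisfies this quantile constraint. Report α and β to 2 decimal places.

With mean 0.18 fixed, write α = 0.18s, β = 0.82s where s = α+β.
Need P(θ < 0.15) = 0.025 under Beta(0.18s, 0.82s). Normal approximation: (q−m)/√(m(1−m)/s) ≈ z_{0.025} = -1.96, so s ≈ 0.18·0.82·(-1.96)²/(0.15−0.18)² = 630.0.
At s = 630.0: P(θ<0.15) ≈ 0.021. Adjusting to match 0.025 gives s ≈ 586.86.
So α = 0.18·586.86 ≈ 105.63, β = 0.82·586.86 ≈ 481.22.

α ≈ 105.63, β ≈ 481.22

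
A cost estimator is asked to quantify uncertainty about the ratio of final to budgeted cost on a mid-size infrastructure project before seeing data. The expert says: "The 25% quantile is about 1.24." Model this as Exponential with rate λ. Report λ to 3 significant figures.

P(T < 1.24) = 1 − e^(−λ·1.24) = 0.25, so λ = −ln(1−0.25)/1.24 = −ln(0.75)/1.24 = 0.232.

λ ≈ 0.232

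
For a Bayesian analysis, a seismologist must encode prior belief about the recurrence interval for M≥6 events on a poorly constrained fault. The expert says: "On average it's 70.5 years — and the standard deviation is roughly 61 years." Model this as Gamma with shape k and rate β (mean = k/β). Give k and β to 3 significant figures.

For Gamma(k, rate β): mean = k/β, variance = k/β², so CV = 1/√k.
CV = SD/mean = 61/70.5 = 0.8652, hence k = 1/CV² = 1.34.
Then β = k/mean = 1.34/70.5 = 0.0189.

k ≈ 1.34, β ≈ 0.0189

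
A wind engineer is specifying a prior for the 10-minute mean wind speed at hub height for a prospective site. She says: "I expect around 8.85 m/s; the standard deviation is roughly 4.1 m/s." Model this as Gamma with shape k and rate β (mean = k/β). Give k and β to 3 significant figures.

k ≈ 4.66, β ≈ 0.526

For Gamma(k, rate β): mean = k/β, variance = k/β², so CV = 1/√k.
CV = SD/mean = 4.1/8.85 = 0.4633, hence k = 1/CV² = 4.66.
Then β = k/mean = 4.66/8.85 = 0.526.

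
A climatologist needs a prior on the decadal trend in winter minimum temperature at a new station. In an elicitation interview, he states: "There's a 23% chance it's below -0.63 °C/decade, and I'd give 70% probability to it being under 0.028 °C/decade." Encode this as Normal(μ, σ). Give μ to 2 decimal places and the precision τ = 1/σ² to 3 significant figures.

μ = -0.25, τ = 3.69

The p-quantile of Normal(μ,σ) is μ + z_p·σ, with z_{0.23} = -0.7388 and z_{0.7} = 0.5244.
Eliminate σ: μ = (z₂·x₁ − z₁·x₂)/(z₂ − z₁) = (0.5244·-0.63 − (-0.7388)·0.028)/1.263 = -0.25.
Then σ = (x₂ − x₁)/(z₂ − z₁) = (0.028 − -0.63)/1.263 = 0.52.
Precision τ = 1/σ² = 1/0.5209² = 3.69.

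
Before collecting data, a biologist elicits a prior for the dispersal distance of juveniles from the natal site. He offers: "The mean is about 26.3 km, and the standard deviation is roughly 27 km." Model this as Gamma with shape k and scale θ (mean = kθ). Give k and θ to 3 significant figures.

For Gamma(k, scale θ): mean = kθ, variance = kθ², so CV = 1/√k.
CV = SD/mean = 27/26.3 = 1.027, hence k = 1/CV² = 0.949.
Then θ = mean/k = 26.3/0.949 = 27.7.

k ≈ 0.949, θ ≈ 27.7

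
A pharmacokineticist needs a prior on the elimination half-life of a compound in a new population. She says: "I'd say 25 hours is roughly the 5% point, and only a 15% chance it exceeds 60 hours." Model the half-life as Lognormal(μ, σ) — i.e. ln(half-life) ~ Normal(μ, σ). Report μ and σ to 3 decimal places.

If T ~ Lognormal(μ,σ) then ln T ~ Normal(μ,σ), so the p-quantile of ln T is μ + z_p·σ.
ln(25) = 3.219 and ln(60) = 4.094; z_{0.05} = -1.645, z_{0.85} = 1.036.
σ = (4.094 − 3.219)/(1.036 − (-1.645)) = 0.327.
μ = 3.219 − (-1.645)·0.327 = 3.756.

μ ≈ 3.756, σ ≈ 0.327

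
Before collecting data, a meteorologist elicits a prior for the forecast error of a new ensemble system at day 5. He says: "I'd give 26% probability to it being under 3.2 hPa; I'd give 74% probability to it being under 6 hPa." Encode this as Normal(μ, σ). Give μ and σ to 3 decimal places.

For Normal(μ,σ), the p-quantile is μ + z_p·σ. Here z_{0.26} = -0.6433, z_{0.74} = 0.6433.
So 3.2 = μ − 0.6433σ and 6 = μ + 0.6433σ.
Subtracting: σ = (6 − 3.2)/(0.6433 − (-0.6433)) = 2.176.
Then μ = 3.2 − (-0.6433)·2.176 = 4.600.

μ = 4.600, σ = 2.176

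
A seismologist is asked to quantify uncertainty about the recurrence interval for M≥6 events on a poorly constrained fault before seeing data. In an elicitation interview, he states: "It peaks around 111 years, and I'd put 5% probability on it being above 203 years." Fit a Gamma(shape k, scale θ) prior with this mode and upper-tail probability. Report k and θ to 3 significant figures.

k ≈ 8.64, θ ≈ 14.5

Gamma(k,θ) with k>1 has mode (k−1)θ, so θ = 111/(k−1).
Need P(X < 203) = 0.95 with θ tied to k this way. Start at k = 2, θ = 111: P(X<203) ≈ 0.546.
Too low — raise k to concentrate. Iterating converges to k ≈ 8.64.
Then θ = 111/(8.64−1) ≈ 14.5.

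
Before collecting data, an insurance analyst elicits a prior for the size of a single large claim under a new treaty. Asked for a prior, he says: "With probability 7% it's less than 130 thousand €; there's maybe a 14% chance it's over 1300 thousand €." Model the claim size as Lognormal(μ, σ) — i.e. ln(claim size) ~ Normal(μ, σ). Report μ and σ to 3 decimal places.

If T ~ Lognormal(μ,σ) then ln T ~ Normal(μ,σ), so the p-quantile of ln T is μ + z_p·σ.
ln(130) = 4.868 and ln(1300) = 7.17; z_{0.07} = -1.476, z_{0.86} = 1.08.
σ = (7.17 − 4.868)/(1.08 − (-1.476)) = 0.901.
μ = 4.868 − (-1.476)·0.901 = 6.197.

μ ≈ 6.197, σ ≈ 0.901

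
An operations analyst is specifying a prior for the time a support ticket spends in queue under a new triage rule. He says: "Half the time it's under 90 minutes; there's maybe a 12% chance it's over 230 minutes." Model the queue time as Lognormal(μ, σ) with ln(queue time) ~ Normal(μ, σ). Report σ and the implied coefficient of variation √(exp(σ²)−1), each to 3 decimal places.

σ ≈ 0.799, CV ≈ 0.944

If T ~ Lognormal(μ,σ) then ln T ~ Normal(μ,σ), so the p-quantile of ln T is μ + z_p·σ.
ln(90) = 4.5 and ln(230) = 5.438; z_{0.5} = 0, z_{0.88} = 1.175.
σ = (5.438 − 4.5)/(1.175 − (0)) = 0.799.
μ = 4.5 − (0)·0.799 = 4.500.
CV = √(exp(σ²)−1) = √(exp(0.6377)−1) = 0.944.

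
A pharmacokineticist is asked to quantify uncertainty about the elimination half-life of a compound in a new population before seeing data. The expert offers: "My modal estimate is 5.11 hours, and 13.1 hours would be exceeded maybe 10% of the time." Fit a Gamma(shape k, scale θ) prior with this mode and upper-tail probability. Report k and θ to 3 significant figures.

k ≈ 3.17, θ ≈ 2.36

Gamma(k,θ) with k>1 has mode (k−1)θ, so θ = 5.11/(k−1).
Need P(X < 13.1) = 0.9 with θ tied to k this way. Start at k = 2, θ = 5.11: P(X<13.1) ≈ 0.726.
Too low — raise k to concentrate. Iterating converges to k ≈ 3.17.
Then θ = 5.11/(3.17−1) ≈ 2.36.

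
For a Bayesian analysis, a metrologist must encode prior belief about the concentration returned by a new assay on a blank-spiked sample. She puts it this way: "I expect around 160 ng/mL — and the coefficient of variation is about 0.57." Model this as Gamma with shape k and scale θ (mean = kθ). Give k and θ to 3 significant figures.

For Gamma(k, scale θ): mean = kθ, variance = kθ², so CV = 1/√k.
CV = 0.57, hence k = 1/CV² = 3.08.
Then θ = mean/k = 160/3.08 = 52.

k ≈ 3.08, θ ≈ 52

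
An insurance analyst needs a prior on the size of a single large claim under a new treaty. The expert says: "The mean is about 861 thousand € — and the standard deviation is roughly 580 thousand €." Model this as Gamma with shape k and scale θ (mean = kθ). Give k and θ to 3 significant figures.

For Gamma(k, scale θ): mean = kθ, variance = kθ², so CV = 1/√k.
CV = SD/mean = 580/861 = 0.6736, hence k = 1/CV² = 2.2.
Then θ = mean/k = 861/2.2 = 391.

k ≈ 2.2, θ ≈ 391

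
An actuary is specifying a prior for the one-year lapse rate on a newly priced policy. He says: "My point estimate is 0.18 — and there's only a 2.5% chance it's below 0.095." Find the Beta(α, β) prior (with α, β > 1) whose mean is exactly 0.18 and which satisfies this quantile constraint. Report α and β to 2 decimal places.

α ≈ 10.98, β ≈ 50.04

With mean 0.18 fixed, write α = 0.18s, β = 0.82s where s = α+β.
Need P(θ < 0.095) = 0.025 under Beta(0.18s, 0.82s). Normal approximation: (q−m)/√(m(1−m)/s) ≈ z_{0.025} = -1.96, so s ≈ 0.18·0.82·(-1.96)²/(0.095−0.18)² = 78.5.
At s = 78.5: P(θ<0.095) ≈ 0.012. Adjusting to match 0.025 gives s ≈ 61.02.
So α = 0.18·61.02 ≈ 10.98, β = 0.82·61.02 ≈ 50.04.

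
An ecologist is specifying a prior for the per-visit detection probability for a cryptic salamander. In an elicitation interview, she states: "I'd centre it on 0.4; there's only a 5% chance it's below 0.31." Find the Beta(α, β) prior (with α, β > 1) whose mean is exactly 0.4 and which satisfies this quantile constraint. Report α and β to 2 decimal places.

α ≈ 30.67, β ≈ 46.00

With mean 0.4 fixed, write α = 0.4s, β = 0.6s where s = α+β.
Need P(θ < 0.31) = 0.05 under Beta(0.4s, 0.6s). Normal approximation: (q−m)/√(m(1−m)/s) ≈ z_{0.05} = -1.64, so s ≈ 0.4·0.6·(-1.64)²/(0.31−0.4)² = 80.2.
At s = 80.2: P(θ<0.31) ≈ 0.046. Adjusting to match 0.05 gives s ≈ 76.66.
So α = 0.4·76.66 ≈ 30.67, β = 0.6·76.66 ≈ 46.00.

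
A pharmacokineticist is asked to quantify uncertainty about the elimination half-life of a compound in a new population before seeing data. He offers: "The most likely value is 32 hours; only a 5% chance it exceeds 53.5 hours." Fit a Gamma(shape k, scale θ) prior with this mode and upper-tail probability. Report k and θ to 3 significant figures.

Gamma(k,θ) with k>1 has mode (k−1)θ, so θ = 32/(k−1).
Need P(X < 53.5) = 0.95 with θ tied to k this way. Start at k = 2, θ = 32: P(X<53.5) ≈ 0.498.
Too low — raise k to concentrate. Iterating converges to k ≈ 11.6.
Then θ = 32/(11.6−1) ≈ 3.03.

k ≈ 11.6, θ ≈ 3.03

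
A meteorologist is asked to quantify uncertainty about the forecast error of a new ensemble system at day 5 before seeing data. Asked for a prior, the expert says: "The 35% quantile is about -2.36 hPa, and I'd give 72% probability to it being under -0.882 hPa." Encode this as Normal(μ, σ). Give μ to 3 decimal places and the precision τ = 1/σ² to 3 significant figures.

For Normal(μ,σ), the p-quantile is μ + z_p·σ. Here z_{0.35} = -0.3853, z_{0.72} = 0.5828.
So -2.36 = μ − 0.3853σ and -0.882 = μ + 0.5828σ.
Subtracting: σ = (-0.882 − -2.36)/(0.5828 − (-0.3853)) = 1.527.
Then μ = -2.36 − (-0.3853)·1.527 = -1.772.
Precision τ = 1/σ² = 1/1.527² = 0.429.

μ = -1.772, τ = 0.429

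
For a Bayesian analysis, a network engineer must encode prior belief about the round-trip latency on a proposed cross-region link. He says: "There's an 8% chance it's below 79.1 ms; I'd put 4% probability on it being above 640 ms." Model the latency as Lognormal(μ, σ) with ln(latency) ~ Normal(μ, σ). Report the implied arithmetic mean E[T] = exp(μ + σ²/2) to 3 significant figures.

E[T] ≈ 250 ms

If T ~ Lognormal(μ,σ) then ln T ~ Normal(μ,σ), so the p-quantile of ln T is μ + z_p·σ.
ln(79.1) = 4.371 and ln(640) = 6.461; z_{0.08} = -1.405, z_{0.96} = 1.751.
σ = (6.461 − 4.371)/(1.751 − (-1.405)) = 0.663.
μ = 4.371 − (-1.405)·0.663 = 5.302.
E[T] = exp(μ + σ²/2) = exp(5.302 + 0.2195) = 250 ms.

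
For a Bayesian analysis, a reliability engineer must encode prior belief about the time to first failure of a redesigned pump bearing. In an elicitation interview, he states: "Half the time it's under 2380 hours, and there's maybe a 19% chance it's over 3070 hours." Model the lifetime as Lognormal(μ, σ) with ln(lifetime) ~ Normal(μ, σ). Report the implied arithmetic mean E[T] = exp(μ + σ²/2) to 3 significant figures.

E[T] ≈ 2480 hours

If T ~ Lognormal(μ,σ) then ln T ~ Normal(μ,σ), so the p-quantile of ln T is μ + z_p·σ.
ln(2380) = 7.775 and ln(3070) = 8.029; z_{0.5} = 0, z_{0.81} = 0.8779.
σ = (8.029 − 7.775)/(0.8779 − (0)) = 0.290.
μ = 7.775 − (0)·0.290 = 7.775.
E[T] = exp(μ + σ²/2) = exp(7.775 + 0.0420) = 2480 hours.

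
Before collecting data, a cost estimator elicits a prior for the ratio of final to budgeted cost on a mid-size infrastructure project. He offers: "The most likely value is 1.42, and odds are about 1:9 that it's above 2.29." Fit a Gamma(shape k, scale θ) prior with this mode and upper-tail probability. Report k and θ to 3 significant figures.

k ≈ 9.24, θ ≈ 0.172

Gamma(k,θ) with k>1 has mode (k−1)θ, so θ = 1.42/(k−1).
Need P(X < 2.29) = 0.9 with θ tied to k this way. Start at k = 2, θ = 1.42: P(X<2.29) ≈ 0.479.
Too low — raise k to concentrate. Iterating converges to k ≈ 9.24.
Then θ = 1.42/(9.24−1) ≈ 0.172.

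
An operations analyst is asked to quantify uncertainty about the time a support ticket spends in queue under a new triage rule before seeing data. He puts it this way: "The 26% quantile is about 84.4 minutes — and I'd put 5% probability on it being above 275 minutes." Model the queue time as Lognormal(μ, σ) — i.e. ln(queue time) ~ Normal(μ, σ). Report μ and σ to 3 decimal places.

μ ≈ 4.768, σ ≈ 0.516

If T ~ Lognormal(μ,σ) then ln T ~ Normal(μ,σ), so the p-quantile of ln T is μ + z_p·σ.
ln(84.4) = 4.436 and ln(275) = 5.617; z_{0.26} = -0.6433, z_{0.95} = 1.645.
σ = (5.617 − 4.436)/(1.645 − (-0.6433)) = 0.516.
μ = 4.436 − (-0.6433)·0.516 = 4.768.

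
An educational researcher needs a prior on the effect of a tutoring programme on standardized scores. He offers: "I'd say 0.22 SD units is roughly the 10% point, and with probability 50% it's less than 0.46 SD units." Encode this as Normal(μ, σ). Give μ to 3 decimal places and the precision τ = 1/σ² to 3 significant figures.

For Normal(μ,σ), the p-quantile is μ + z_p·σ. Here z_{0.1} = -1.282, z_{0.5} = 0.
So 0.22 = μ − 1.282σ and 0.46 = μ + 0σ.
Subtracting: σ = (0.46 − 0.22)/(0 − (-1.282)) = 0.187.
Then μ = 0.22 − (-1.282)·0.187 = 0.460.
Precision τ = 1/σ² = 1/0.1873² = 28.5.

μ = 0.460, τ = 28.5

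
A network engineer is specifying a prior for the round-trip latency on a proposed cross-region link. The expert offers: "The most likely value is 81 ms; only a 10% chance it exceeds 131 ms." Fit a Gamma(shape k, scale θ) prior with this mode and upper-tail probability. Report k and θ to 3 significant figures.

Gamma(k,θ) with k>1 has mode (k−1)θ, so θ = 81/(k−1).
Need P(X < 131) = 0.9 with θ tied to k this way. Start at k = 2, θ = 81: P(X<131) ≈ 0.481.
Too low — raise k to concentrate. Iterating converges to k ≈ 9.14.
Then θ = 81/(9.14−1) ≈ 9.95.

k ≈ 9.14, θ ≈ 9.95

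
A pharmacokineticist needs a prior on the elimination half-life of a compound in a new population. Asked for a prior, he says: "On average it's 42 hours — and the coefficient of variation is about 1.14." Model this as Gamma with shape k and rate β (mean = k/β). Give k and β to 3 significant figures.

k ≈ 0.769, β ≈ 0.0183

For Gamma(k, rate β): mean = k/β, variance = k/β², so CV = 1/√k.
CV = 1.14, hence k = 1/CV² = 0.769.
Then β = k/mean = 0.769/42 = 0.0183.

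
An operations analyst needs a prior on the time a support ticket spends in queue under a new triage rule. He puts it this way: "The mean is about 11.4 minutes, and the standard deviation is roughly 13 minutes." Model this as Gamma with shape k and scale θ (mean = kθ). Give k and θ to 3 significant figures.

For Gamma(k, scale θ): mean = kθ, variance = kθ², so CV = 1/√k.
CV = SD/mean = 13/11.4 = 1.14, hence k = 1/CV² = 0.769.
Then θ = mean/k = 11.4/0.769 = 14.8.

k ≈ 0.769, θ ≈ 14.8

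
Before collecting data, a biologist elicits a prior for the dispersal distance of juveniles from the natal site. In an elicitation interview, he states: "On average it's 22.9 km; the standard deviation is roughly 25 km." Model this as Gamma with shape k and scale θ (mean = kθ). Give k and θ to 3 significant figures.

k ≈ 0.839, θ ≈ 27.3

For Gamma(k, scale θ): mean = kθ, variance = kθ², so CV = 1/√k.
CV = SD/mean = 25/22.9 = 1.092, hence k = 1/CV² = 0.839.
Then θ = mean/k = 22.9/0.839 = 27.3.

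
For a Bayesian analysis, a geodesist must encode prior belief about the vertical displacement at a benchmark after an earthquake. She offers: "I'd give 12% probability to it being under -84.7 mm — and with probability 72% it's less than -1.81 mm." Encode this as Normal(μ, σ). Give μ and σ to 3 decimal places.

μ = -29.294, σ = 47.155

For Normal(μ,σ), the p-quantile is μ + z_p·σ. Here z_{0.12} = -1.175, z_{0.72} = 0.5828.
So -84.7 = μ − 1.175σ and -1.81 = μ + 0.5828σ.
Subtracting: σ = (-1.81 − -84.7)/(0.5828 − (-1.175)) = 47.155.
Then μ = -84.7 − (-1.175)·47.155 = -29.294.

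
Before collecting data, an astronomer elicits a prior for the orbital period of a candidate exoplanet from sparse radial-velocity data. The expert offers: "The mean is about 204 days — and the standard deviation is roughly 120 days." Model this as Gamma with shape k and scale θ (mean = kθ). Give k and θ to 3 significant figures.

k ≈ 2.89, θ ≈ 70.6

For Gamma(k, scale θ): mean = kθ, variance = kθ², so CV = 1/√k.
CV = SD/mean = 120/204 = 0.5882, hence k = 1/CV² = 2.89.
Then θ = mean/k = 204/2.89 = 70.6.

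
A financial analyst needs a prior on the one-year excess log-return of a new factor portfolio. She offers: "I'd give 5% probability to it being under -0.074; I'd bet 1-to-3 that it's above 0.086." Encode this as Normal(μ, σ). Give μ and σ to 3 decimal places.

μ = 0.039, σ = 0.069

The p-quantile of Normal(μ,σ) is μ + z_p·σ, with z_{0.05} = -1.645 and z_{0.75} = 0.6745.
Eliminate σ: μ = (z₂·x₁ − z₁·x₂)/(z₂ − z₁) = (0.6745·-0.074 − (-1.645)·0.086)/2.319 = 0.039.
Then σ = (x₂ − x₁)/(z₂ − z₁) = (0.086 − -0.074)/2.319 = 0.069.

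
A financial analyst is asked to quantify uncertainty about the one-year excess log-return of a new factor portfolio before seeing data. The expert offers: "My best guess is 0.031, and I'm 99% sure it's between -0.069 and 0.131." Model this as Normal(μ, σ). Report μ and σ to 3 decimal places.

A symmetric 99% interval runs μ ± z·σ with z = 2.576.
Half-width = 0.1, so σ = 0.1/2.576 = 0.039.
μ is the stated best guess, 0.031.

μ = 0.031, σ = 0.039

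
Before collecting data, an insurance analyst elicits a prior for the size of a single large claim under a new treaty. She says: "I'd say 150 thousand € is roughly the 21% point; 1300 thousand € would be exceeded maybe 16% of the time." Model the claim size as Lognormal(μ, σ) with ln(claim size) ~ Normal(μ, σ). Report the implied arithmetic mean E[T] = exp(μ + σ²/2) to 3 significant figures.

E[T] ≈ 810 thousand €

If T ~ Lognormal(μ,σ) then ln T ~ Normal(μ,σ), so the p-quantile of ln T is μ + z_p·σ.
ln(150) = 5.011 and ln(1300) = 7.17; z_{0.21} = -0.8064, z_{0.84} = 0.9945.
σ = (7.17 − 5.011)/(0.9945 − (-0.8064)) = 1.199.
μ = 5.011 − (-0.8064)·1.199 = 5.978.
E[T] = exp(μ + σ²/2) = exp(5.978 + 0.7190) = 810 thousand €.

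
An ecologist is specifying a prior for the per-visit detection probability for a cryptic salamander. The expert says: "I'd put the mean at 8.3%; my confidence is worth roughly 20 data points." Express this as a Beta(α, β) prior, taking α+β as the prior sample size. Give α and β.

α = 1.66, β = 18.34

Under the effective-sample-size interpretation, Beta(α, β) has prior mean α/(α+β) and prior sample size α+β.
So α+β = 20 and α/(α+β) = 0.083, giving α = 0.083·20 = 1.66 and β = 20 − 1.66 = 18.34.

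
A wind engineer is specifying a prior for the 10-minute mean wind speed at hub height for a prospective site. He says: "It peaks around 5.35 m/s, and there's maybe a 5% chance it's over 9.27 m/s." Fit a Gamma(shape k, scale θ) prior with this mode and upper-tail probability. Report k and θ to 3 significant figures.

k ≈ 10.2, θ ≈ 0.579

Gamma(k,θ) with k>1 has mode (k−1)θ, so θ = 5.35/(k−1).
Need P(X < 9.27) = 0.95 with θ tied to k this way. Start at k = 2, θ = 5.35: P(X<9.27) ≈ 0.517.
Too low — raise k to concentrate. Iterating converges to k ≈ 10.2.
Then θ = 5.35/(10.2−1) ≈ 0.579.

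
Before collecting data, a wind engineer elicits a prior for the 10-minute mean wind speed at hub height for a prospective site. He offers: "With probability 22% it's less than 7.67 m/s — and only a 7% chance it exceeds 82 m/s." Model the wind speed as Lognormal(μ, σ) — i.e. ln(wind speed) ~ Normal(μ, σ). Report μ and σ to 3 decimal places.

If T ~ Lognormal(μ,σ) then ln T ~ Normal(μ,σ), so the p-quantile of ln T is μ + z_p·σ.
ln(7.67) = 2.037 and ln(82) = 4.407; z_{0.22} = -0.7722, z_{0.93} = 1.476.
σ = (4.407 − 2.037)/(1.476 − (-0.7722)) = 1.054.
μ = 2.037 − (-0.7722)·1.054 = 2.851.

μ ≈ 2.851, σ ≈ 1.054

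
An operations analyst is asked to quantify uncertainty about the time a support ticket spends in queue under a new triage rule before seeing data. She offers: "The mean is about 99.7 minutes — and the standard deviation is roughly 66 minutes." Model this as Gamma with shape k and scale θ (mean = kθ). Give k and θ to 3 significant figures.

For Gamma(k, scale θ): mean = kθ, variance = kθ², so CV = 1/√k.
CV = SD/mean = 66/99.7 = 0.662, hence k = 1/CV² = 2.28.
Then θ = mean/k = 99.7/2.28 = 43.7.

k ≈ 2.28, θ ≈ 43.7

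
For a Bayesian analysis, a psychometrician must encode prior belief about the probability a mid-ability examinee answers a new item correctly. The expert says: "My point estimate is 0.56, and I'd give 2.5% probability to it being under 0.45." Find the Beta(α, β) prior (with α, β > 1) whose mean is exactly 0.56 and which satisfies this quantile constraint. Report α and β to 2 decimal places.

α ≈ 44.17, β ≈ 34.70

With mean 0.56 fixed, write α = 0.56s, β = 0.44s where s = α+β.
Need P(θ < 0.45) = 0.025 under Beta(0.56s, 0.44s). Normal approximation: (q−m)/√(m(1−m)/s) ≈ z_{0.025} = -1.96, so s ≈ 0.56·0.44·(-1.96)²/(0.45−0.56)² = 78.2.
At s = 78.2: P(θ<0.45) ≈ 0.025. Adjusting to match 0.025 gives s ≈ 78.87.
So α = 0.56·78.87 ≈ 44.17, β = 0.44·78.87 ≈ 34.70.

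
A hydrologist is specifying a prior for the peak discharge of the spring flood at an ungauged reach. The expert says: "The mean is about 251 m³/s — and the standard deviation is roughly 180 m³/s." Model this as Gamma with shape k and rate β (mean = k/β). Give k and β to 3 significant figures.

k ≈ 1.94, β ≈ 0.00775

For Gamma(k, rate β): mean = k/β, variance = k/β², so CV = 1/√k.
CV = SD/mean = 180/251 = 0.7171, hence k = 1/CV² = 1.94.
Then β = k/mean = 1.94/251 = 0.00775.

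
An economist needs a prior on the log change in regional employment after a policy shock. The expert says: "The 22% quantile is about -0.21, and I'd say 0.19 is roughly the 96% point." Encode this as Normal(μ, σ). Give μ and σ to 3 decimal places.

μ = -0.088, σ = 0.159

For Normal(μ,σ), the p-quantile is μ + z_p·σ. Here z_{0.22} = -0.7722, z_{0.96} = 1.751.
So -0.21 = μ − 0.7722σ and 0.19 = μ + 1.751σ.
Subtracting: σ = (0.19 − -0.21)/(1.751 − (-0.7722)) = 0.159.
Then μ = -0.21 − (-0.7722)·0.159 = -0.088.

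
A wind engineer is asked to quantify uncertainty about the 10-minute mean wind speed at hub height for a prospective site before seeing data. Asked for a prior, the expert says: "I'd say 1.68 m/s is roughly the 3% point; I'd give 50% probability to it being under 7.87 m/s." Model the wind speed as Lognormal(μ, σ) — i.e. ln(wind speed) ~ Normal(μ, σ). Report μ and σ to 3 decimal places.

μ ≈ 2.063, σ ≈ 0.821

If T ~ Lognormal(μ,σ) then ln T ~ Normal(μ,σ), so the p-quantile of ln T is μ + z_p·σ.
ln(1.68) = 0.5188 and ln(7.87) = 2.063; z_{0.03} = -1.881, z_{0.5} = 0.
σ = (2.063 − 0.5188)/(0 − (-1.881)) = 0.821.
μ = 0.5188 − (-1.881)·0.821 = 2.063.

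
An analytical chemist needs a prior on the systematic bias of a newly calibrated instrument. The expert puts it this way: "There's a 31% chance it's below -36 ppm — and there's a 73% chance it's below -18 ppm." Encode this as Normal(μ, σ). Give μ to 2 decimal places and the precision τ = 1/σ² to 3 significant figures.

μ = -27.95, τ = 0.00379

For Normal(μ,σ), the p-quantile is μ + z_p·σ. Here z_{0.31} = -0.4959, z_{0.73} = 0.6128.
So -36 = μ − 0.4959σ and -18 = μ + 0.6128σ.
Subtracting: σ = (-18 − -36)/(0.6128 − (-0.4959)) = 16.24.
Then μ = -36 − (-0.4959)·16.24 = -27.95.
Precision τ = 1/σ² = 1/16.24² = 0.00379.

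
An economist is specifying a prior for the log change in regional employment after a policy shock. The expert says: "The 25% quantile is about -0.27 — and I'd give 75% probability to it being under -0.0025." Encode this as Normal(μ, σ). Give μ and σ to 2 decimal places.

The p-quantile of Normal(μ,σ) is μ + z_p·σ, with z_{0.25} = -0.6745 and z_{0.75} = 0.6745.
Eliminate σ: μ = (z₂·x₁ − z₁·x₂)/(z₂ − z₁) = (0.6745·-0.27 − (-0.6745)·-0.0025)/1.349 = -0.14.
Then σ = (x₂ − x₁)/(z₂ − z₁) = (-0.0025 − -0.27)/1.349 = 0.20.

μ = -0.14, σ = 0.20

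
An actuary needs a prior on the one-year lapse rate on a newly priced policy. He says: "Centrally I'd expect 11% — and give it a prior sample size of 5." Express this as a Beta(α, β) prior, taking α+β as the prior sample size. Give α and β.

α = 0.55, β = 4.45

Under the effective-sample-size interpretation, Beta(α, β) has prior mean α/(α+β) and prior sample size α+β.
So α+β = 5 and α/(α+β) = 0.11, giving α = 0.11·5 = 0.55 and β = 5 − 0.55 = 4.45.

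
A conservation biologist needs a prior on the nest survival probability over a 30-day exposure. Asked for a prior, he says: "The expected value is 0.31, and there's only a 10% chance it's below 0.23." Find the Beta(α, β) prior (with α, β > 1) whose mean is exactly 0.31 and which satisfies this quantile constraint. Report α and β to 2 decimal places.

With mean 0.31 fixed, write α = 0.31s, β = 0.69s where s = α+β.
Need P(θ < 0.23) = 0.1 under Beta(0.31s, 0.69s). Normal approximation: (q−m)/√(m(1−m)/s) ≈ z_{0.1} = -1.28, so s ≈ 0.31·0.69·(-1.28)²/(0.23−0.31)² = 54.9.
At s = 54.9: P(θ<0.23) ≈ 0.094. Adjusting to match 0.1 gives s ≈ 52.23.
So α = 0.31·52.23 ≈ 16.19, β = 0.69·52.23 ≈ 36.04.

α ≈ 16.19, β ≈ 36.04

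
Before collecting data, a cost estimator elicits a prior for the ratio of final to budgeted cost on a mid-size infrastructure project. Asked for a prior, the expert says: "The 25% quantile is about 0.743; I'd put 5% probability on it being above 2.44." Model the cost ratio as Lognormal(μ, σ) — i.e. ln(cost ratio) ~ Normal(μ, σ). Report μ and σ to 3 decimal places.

μ ≈ 0.049, σ ≈ 0.513

If T ~ Lognormal(μ,σ) then ln T ~ Normal(μ,σ), so the p-quantile of ln T is μ + z_p·σ.
ln(0.743) = -0.2971 and ln(2.44) = 0.892; z_{0.25} = -0.6745, z_{0.95} = 1.645.
σ = (0.892 − -0.2971)/(1.645 − (-0.6745)) = 0.513.
μ = -0.2971 − (-0.6745)·0.513 = 0.049.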